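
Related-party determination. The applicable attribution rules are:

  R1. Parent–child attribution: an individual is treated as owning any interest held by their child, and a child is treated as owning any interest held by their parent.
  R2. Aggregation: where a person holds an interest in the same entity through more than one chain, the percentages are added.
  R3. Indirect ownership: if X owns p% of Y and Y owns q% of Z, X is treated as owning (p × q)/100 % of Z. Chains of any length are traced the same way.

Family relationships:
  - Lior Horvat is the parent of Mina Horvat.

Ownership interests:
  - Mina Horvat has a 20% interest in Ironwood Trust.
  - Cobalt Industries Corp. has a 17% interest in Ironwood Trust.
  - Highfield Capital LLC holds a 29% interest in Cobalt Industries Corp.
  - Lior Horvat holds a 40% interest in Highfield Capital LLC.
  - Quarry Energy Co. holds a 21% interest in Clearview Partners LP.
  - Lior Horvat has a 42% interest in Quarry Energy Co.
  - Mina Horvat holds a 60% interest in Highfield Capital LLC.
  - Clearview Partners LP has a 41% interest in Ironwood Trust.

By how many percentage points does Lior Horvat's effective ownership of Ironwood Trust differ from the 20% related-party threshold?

By parent–child attribution (R1), Lior Horvat is treated as also owning Mina Horvat's interest in Highfield Capital LLC, giving 40% + 60% = 100%.
By parent–child attribution (R1), Lior Horvat is treated as owning Mina Horvat's 20% interest in Ironwood Trust.
Chain via Highfield Capital LLC → Cobalt Industries Corp. (R3): 100% × 29% × 17% = 4.93% of Ironwood Trust.
Chain via Quarry Energy Co. → Clearview Partners LP (R3): 42% × 21% × 41% = 3.6162% of Ironwood Trust.
Direct interest in Ironwood Trust: 20%.
Aggregating (R2): 4.93% + 3.6162% + 20% = 28.5462%.
28.5462% exceeds the 20% threshold by 8.5462 percentage points.

8.5462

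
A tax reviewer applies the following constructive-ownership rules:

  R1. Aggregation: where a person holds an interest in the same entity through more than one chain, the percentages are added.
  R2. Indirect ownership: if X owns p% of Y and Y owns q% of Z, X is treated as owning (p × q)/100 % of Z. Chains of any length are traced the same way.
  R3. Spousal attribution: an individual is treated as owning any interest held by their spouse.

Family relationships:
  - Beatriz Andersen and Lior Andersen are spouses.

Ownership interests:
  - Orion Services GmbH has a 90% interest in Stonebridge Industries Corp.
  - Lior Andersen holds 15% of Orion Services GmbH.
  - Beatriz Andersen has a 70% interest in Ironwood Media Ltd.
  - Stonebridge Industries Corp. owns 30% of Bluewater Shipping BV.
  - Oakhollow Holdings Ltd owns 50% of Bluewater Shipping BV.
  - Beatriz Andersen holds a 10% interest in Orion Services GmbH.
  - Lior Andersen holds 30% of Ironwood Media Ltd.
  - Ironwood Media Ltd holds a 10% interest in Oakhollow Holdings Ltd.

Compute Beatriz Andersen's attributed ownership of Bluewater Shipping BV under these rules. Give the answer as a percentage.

By spousal attribution (R3), Beatriz Andersen is treated as also owning Lior Andersen's interest in Orion Services GmbH, giving 10% + 15% = 25%.
By spousal attribution (R3), Beatriz Andersen is treated as also owning Lior Andersen's interest in Ironwood Media Ltd, giving 70% + 30% = 100%.
Chain via Orion Services GmbH → Stonebridge Industries Corp. (R2): 25% × 90% × 30% = 6.75% of Bluewater Shipping BV.
Chain via Ironwood Media Ltd → Oakhollow Holdings Ltd (R2): 100% × 10% × 50% = 5% of Bluewater Shipping BV.
Aggregating (R1): 6.75% + 5% = 11.75%.

11.75%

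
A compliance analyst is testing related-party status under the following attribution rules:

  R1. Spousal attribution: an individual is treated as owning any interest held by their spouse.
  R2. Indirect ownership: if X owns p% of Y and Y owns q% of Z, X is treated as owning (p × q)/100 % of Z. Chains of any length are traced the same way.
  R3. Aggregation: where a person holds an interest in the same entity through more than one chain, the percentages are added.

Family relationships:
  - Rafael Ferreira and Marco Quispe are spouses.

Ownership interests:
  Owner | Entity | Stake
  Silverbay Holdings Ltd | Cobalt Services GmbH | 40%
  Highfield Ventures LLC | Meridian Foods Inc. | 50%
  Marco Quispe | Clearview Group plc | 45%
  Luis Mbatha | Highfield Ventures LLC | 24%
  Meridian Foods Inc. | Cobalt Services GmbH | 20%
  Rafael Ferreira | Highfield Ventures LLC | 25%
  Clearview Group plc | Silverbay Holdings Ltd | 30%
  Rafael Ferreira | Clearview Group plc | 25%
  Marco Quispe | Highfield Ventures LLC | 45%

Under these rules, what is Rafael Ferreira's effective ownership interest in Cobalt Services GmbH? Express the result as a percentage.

15.4%

By spousal attribution (R1), Rafael Ferreira is treated as also owning Marco Quispe's interest in Clearview Group plc, giving 25% + 45% = 70%.
By spousal attribution (R1), Rafael Ferreira is treated as also owning Marco Quispe's interest in Highfield Ventures LLC, giving 25% + 45% = 70%.
Chain via Clearview Group plc → Silverbay Holdings Ltd (R2): 70% × 30% × 40% = 8.4% of Cobalt Services GmbH.
Chain via Highfield Ventures LLC → Meridian Foods Inc. (R2): 70% × 50% × 20% = 7% of Cobalt Services GmbH.
Aggregating (R3): 8.4% + 7% = 15.4%.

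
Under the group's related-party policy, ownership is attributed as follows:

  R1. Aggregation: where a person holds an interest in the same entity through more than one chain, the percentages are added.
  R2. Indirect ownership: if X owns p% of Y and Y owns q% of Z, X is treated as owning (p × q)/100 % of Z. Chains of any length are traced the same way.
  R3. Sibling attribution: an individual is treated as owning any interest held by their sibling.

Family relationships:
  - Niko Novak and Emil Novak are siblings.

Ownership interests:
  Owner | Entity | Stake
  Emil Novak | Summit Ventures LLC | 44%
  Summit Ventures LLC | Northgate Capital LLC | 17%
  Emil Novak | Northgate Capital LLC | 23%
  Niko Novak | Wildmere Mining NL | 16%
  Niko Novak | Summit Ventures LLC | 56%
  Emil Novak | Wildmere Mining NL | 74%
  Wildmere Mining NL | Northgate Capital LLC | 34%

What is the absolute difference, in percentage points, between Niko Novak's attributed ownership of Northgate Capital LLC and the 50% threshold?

20.6

By sibling attribution (R3), Niko Novak is treated as also owning Emil Novak's interest in Summit Ventures LLC, giving 56% + 44% = 100%.
By sibling attribution (R3), Niko Novak is treated as also owning Emil Novak's interest in Wildmere Mining NL, giving 16% + 74% = 90%.
By sibling attribution (R3), Niko Novak is treated as owning Emil Novak's 23% interest in Northgate Capital LLC.
Chain via Summit Ventures LLC (R2): 100% × 17% = 17% of Northgate Capital LLC.
Chain via Wildmere Mining NL (R2): 90% × 34% = 30.6% of Northgate Capital LLC.
Direct interest in Northgate Capital LLC: 23%.
Aggregating (R1): 17% + 30.6% + 23% = 70.6%.
70.6% exceeds the 50% threshold by 20.6 percentage points.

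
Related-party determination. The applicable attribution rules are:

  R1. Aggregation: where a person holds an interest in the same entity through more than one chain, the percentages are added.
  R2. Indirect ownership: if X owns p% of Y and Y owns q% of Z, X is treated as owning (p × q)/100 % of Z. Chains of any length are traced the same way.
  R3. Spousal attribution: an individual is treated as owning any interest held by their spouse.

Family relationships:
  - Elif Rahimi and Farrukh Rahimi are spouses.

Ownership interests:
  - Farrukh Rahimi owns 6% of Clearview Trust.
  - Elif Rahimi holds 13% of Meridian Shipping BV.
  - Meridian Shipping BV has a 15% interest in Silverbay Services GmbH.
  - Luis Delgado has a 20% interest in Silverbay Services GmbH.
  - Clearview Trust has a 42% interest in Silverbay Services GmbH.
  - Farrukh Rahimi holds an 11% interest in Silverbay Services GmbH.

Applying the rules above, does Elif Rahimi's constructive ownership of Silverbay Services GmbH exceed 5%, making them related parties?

Yes

By spousal attribution (R3), Elif Rahimi is treated as owning Farrukh Rahimi's 6% interest in Clearview Trust.
By spousal attribution (R3), Elif Rahimi is treated as owning Farrukh Rahimi's 11% interest in Silverbay Services GmbH.
Chain via Meridian Shipping BV (R2): 13% × 15% = 1.95% of Silverbay Services GmbH.
Chain via Clearview Trust (R2): 6% × 42% = 2.52% of Silverbay Services GmbH.
Direct interest in Silverbay Services GmbH: 11%.
Aggregating (R1): 1.95% + 2.52% + 11% = 15.47%.
15.47% exceeds the 5% threshold, so Elif is a related party to Silverbay Services GmbH.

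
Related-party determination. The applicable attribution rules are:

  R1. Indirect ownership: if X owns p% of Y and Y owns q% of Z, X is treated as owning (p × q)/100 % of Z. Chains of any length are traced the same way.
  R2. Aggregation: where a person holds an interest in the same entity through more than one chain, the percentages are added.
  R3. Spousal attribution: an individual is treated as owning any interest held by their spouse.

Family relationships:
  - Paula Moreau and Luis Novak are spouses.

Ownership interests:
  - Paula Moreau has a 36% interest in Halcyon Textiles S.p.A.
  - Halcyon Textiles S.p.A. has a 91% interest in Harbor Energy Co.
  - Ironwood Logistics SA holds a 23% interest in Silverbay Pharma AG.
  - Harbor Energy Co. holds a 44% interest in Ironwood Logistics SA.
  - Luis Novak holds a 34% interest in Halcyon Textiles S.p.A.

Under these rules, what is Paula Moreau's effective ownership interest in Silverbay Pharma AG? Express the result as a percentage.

By spousal attribution (R3), Paula Moreau is treated as also owning Luis Novak's interest in Halcyon Textiles S.p.A, giving 36% + 34% = 70%.
Chain via Halcyon Textiles S.p.A. → Harbor Energy Co. → Ironwood Logistics SA (R1): 70% × 91% × 44% × 23% = 6.44644% of Silverbay Pharma AG.

6.44644%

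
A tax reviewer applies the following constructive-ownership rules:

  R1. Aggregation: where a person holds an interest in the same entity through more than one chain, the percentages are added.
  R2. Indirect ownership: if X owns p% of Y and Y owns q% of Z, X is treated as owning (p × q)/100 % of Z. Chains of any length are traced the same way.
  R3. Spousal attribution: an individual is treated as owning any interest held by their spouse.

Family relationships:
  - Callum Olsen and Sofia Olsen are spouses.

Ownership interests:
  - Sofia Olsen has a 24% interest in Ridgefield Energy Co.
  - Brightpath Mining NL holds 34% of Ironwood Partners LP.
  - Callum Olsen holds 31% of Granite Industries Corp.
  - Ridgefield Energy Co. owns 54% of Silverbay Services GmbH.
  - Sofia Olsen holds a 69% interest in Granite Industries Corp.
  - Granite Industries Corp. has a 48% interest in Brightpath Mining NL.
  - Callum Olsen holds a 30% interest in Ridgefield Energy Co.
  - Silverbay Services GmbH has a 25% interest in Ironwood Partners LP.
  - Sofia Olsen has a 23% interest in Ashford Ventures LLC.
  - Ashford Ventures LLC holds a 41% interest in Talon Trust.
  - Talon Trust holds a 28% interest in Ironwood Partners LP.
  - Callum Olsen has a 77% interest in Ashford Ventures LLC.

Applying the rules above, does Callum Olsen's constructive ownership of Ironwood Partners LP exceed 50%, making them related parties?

By spousal attribution (R3), Callum Olsen is treated as also owning Sofia Olsen's interest in Ridgefield Energy Co, giving 30% + 24% = 54%.
By spousal attribution (R3), Callum Olsen is treated as also owning Sofia Olsen's interest in Granite Industries Corp, giving 31% + 69% = 100%.
By spousal attribution (R3), Callum Olsen is treated as also owning Sofia Olsen's interest in Ashford Ventures LLC, giving 77% + 23% = 100%.
Chain via Ridgefield Energy Co. → Silverbay Services GmbH (R2): 54% × 54% × 25% = 7.29% of Ironwood Partners LP.
Chain via Granite Industries Corp. → Brightpath Mining NL (R2): 100% × 48% × 34% = 16.32% of Ironwood Partners LP.
Chain via Ashford Ventures LLC → Talon Trust (R2): 100% × 41% × 28% = 11.48% of Ironwood Partners LP.
Aggregating (R1): 7.29% + 16.32% + 11.48% = 35.09%.
35.09% does not exceed the 50% threshold, so Callum is not a related party to Ironwood Partners LP.

No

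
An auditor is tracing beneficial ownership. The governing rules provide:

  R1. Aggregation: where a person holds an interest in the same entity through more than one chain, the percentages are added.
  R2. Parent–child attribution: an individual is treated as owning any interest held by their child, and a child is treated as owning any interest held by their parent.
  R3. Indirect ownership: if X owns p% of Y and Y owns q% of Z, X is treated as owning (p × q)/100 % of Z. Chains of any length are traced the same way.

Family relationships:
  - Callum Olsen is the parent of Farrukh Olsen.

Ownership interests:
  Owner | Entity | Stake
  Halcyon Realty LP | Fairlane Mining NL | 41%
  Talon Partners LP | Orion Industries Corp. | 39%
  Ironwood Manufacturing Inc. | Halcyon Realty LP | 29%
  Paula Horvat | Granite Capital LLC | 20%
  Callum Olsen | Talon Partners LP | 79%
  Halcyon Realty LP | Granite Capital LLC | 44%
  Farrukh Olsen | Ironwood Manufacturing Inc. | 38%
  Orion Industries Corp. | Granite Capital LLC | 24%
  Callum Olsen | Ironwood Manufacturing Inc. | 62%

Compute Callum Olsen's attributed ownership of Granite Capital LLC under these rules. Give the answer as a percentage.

20.1544%

By parent–child attribution (R2), Callum Olsen is treated as also owning Farrukh Olsen's interest in Ironwood Manufacturing Inc, giving 62% + 38% = 100%.
Chain via Ironwood Manufacturing Inc. → Halcyon Realty LP (R3): 100% × 29% × 44% = 12.76% of Granite Capital LLC.
Chain via Talon Partners LP → Orion Industries Corp. (R3): 79% × 39% × 24% = 7.3944% of Granite Capital LLC.
Aggregating (R1): 12.76% + 7.3944% = 20.1544%.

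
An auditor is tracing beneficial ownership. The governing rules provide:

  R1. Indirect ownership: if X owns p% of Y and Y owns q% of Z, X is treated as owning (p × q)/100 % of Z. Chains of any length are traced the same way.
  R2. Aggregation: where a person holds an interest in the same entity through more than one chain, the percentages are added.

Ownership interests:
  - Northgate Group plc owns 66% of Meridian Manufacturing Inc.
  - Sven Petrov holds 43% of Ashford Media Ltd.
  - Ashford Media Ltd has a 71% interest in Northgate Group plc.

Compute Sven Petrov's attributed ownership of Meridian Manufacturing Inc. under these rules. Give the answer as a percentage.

20.1498%

Chain via Ashford Media Ltd → Northgate Group plc (R1): 43% × 71% × 66% = 20.1498% of Meridian Manufacturing Inc.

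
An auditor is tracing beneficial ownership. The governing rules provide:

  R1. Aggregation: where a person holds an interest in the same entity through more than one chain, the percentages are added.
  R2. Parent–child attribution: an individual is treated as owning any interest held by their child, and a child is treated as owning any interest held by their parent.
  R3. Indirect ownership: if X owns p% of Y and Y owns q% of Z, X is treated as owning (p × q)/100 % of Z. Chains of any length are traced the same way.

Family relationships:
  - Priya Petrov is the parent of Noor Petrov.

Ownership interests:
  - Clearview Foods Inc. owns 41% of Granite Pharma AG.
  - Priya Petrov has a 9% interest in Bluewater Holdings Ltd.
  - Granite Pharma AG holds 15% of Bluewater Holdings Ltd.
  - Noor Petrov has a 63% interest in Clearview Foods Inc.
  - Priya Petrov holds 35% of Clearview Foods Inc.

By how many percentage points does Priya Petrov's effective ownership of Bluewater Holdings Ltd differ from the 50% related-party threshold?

34.973

By parent–child attribution (R2), Priya Petrov is treated as also owning Noor Petrov's interest in Clearview Foods Inc, giving 35% + 63% = 98%.
Chain via Clearview Foods Inc. → Granite Pharma AG (R3): 98% × 41% × 15% = 6.027% of Bluewater Holdings Ltd.
Direct interest in Bluewater Holdings Ltd: 9%.
Aggregating (R1): 6.027% + 9% = 15.027%.
15.027% falls short of the 50% threshold by 34.973 percentage points.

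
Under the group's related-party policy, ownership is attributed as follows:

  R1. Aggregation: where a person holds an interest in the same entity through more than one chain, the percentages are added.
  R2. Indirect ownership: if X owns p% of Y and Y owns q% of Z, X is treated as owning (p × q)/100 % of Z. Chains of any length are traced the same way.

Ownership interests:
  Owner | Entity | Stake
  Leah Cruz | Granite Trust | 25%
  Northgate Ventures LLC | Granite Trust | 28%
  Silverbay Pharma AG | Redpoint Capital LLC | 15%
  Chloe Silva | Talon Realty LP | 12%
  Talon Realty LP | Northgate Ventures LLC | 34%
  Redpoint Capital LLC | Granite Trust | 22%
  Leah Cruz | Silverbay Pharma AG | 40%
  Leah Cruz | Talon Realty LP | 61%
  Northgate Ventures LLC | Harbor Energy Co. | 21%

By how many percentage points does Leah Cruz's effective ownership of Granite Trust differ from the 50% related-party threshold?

Chain via Silverbay Pharma AG → Redpoint Capital LLC (R2): 40% × 15% × 22% = 1.32% of Granite Trust.
Chain via Talon Realty LP → Northgate Ventures LLC (R2): 61% × 34% × 28% = 5.8072% of Granite Trust.
Direct interest in Granite Trust: 25%.
Aggregating (R1): 1.32% + 5.8072% + 25% = 32.1272%.
32.1272% falls short of the 50% threshold by 17.8728 percentage points.

17.8728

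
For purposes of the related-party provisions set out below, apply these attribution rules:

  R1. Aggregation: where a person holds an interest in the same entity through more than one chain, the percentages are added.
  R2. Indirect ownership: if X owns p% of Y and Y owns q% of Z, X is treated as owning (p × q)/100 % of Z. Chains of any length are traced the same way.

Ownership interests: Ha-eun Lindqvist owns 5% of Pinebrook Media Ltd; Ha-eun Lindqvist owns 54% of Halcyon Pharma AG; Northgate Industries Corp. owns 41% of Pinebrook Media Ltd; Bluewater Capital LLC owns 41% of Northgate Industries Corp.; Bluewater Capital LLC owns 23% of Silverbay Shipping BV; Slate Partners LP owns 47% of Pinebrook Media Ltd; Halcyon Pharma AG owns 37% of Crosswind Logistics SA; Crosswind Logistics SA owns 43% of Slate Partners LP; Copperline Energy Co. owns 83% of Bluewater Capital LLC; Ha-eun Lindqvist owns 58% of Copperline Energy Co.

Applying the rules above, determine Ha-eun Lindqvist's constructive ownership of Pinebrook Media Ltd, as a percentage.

Chain via Halcyon Pharma AG → Crosswind Logistics SA → Slate Partners LP (R2): 54% × 37% × 43% × 47% = 4.037958% of Pinebrook Media Ltd.
Chain via Copperline Energy Co. → Bluewater Capital LLC → Northgate Industries Corp. (R2): 58% × 83% × 41% × 41% = 8.092334% of Pinebrook Media Ltd.
Direct interest in Pinebrook Media Ltd: 5%.
Aggregating (R1): 4.037958% + 8.092334% + 5% = 17.130292%.

17.130292%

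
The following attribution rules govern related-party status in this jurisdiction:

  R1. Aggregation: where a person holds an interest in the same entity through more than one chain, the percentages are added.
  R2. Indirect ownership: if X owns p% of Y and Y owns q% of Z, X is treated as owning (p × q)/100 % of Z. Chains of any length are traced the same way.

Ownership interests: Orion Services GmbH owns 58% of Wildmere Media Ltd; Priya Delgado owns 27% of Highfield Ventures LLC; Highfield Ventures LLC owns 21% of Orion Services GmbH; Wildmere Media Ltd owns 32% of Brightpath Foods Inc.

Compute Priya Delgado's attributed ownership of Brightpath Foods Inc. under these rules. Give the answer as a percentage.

1.052352%

Chain via Highfield Ventures LLC → Orion Services GmbH → Wildmere Media Ltd (R2): 27% × 21% × 58% × 32% = 1.052352% of Brightpath Foods Inc.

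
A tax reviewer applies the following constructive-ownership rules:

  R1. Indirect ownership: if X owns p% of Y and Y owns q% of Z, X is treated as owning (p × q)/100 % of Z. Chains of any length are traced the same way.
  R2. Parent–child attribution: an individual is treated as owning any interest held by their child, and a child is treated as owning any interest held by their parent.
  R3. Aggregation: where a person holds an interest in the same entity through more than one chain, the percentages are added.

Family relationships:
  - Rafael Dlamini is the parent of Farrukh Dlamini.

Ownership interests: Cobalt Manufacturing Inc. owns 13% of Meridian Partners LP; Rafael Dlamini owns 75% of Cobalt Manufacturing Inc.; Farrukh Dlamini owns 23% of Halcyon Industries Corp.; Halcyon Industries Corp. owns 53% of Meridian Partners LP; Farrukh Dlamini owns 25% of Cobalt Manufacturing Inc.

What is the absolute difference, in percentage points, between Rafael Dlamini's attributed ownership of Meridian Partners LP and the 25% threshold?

By parent–child attribution (R2), Rafael Dlamini is treated as also owning Farrukh Dlamini's interest in Cobalt Manufacturing Inc, giving 75% + 25% = 100%.
By parent–child attribution (R2), Rafael Dlamini is treated as owning Farrukh Dlamini's 23% interest in Halcyon Industries Corp.
Chain via Cobalt Manufacturing Inc. (R1): 100% × 13% = 13% of Meridian Partners LP.
Chain via Halcyon Industries Corp. (R1): 23% × 53% = 12.19% of Meridian Partners LP.
Aggregating (R3): 13% + 12.19% = 25.19%.
25.19% exceeds the 25% threshold by 0.19 percentage points.

0.19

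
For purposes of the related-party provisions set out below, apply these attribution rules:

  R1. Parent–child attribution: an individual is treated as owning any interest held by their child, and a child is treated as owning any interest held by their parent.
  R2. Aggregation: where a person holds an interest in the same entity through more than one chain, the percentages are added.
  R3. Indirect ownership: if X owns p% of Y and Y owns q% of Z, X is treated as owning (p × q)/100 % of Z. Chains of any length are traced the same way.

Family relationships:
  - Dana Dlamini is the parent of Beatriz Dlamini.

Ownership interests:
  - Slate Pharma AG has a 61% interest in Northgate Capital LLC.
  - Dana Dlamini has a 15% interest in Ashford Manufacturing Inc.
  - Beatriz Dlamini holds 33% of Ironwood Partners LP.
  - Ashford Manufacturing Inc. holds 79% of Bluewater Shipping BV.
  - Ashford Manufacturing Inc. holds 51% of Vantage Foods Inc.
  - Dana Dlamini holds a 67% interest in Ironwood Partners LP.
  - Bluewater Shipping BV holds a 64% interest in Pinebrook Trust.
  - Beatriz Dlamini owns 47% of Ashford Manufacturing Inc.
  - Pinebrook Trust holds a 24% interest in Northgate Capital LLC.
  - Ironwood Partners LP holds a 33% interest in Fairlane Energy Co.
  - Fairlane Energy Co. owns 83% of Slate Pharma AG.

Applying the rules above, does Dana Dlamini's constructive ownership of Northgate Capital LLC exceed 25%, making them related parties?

No

By parent–child attribution (R1), Dana Dlamini is treated as also owning Beatriz Dlamini's interest in Ironwood Partners LP, giving 67% + 33% = 100%.
By parent–child attribution (R1), Dana Dlamini is treated as also owning Beatriz Dlamini's interest in Ashford Manufacturing Inc, giving 15% + 47% = 62%.
Chain via Ironwood Partners LP → Fairlane Energy Co. → Slate Pharma AG (R3): 100% × 33% × 83% × 61% = 16.7079% of Northgate Capital LLC.
Chain via Ashford Manufacturing Inc. → Bluewater Shipping BV → Pinebrook Trust (R3): 62% × 79% × 64% × 24% = 7.523328% of Northgate Capital LLC.
Aggregating (R2): 16.7079% + 7.523328% = 24.231228%.
24.231228% does not exceed the 25% threshold, so Dana is not a related party to Northgate Capital LLC.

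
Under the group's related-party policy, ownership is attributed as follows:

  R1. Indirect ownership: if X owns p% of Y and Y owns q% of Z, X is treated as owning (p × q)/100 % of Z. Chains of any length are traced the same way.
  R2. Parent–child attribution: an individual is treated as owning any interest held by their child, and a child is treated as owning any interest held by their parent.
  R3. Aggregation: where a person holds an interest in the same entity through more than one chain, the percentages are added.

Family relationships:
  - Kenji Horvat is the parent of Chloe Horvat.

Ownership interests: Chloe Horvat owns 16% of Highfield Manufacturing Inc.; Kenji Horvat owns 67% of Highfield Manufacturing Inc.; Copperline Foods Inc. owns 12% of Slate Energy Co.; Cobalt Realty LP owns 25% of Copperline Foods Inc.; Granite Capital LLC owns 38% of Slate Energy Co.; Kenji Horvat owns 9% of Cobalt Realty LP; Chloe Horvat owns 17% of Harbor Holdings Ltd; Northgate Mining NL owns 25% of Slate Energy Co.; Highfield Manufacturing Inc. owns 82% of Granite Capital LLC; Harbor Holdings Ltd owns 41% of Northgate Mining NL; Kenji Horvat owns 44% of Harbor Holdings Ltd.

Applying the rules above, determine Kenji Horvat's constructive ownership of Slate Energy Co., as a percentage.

32.3853%

By parent–child attribution (R2), Kenji Horvat is treated as also owning Chloe Horvat's interest in Harbor Holdings Ltd, giving 44% + 17% = 61%.
By parent–child attribution (R2), Kenji Horvat is treated as also owning Chloe Horvat's interest in Highfield Manufacturing Inc, giving 67% + 16% = 83%.
Chain via Harbor Holdings Ltd → Northgate Mining NL (R1): 61% × 41% × 25% = 6.2525% of Slate Energy Co.
Chain via Cobalt Realty LP → Copperline Foods Inc. (R1): 9% × 25% × 12% = 0.27% of Slate Energy Co.
Chain via Highfield Manufacturing Inc. → Granite Capital LLC (R1): 83% × 82% × 38% = 25.8628% of Slate Energy Co.
Aggregating (R3): 6.2525% + 0.27% + 25.8628% = 32.3853%.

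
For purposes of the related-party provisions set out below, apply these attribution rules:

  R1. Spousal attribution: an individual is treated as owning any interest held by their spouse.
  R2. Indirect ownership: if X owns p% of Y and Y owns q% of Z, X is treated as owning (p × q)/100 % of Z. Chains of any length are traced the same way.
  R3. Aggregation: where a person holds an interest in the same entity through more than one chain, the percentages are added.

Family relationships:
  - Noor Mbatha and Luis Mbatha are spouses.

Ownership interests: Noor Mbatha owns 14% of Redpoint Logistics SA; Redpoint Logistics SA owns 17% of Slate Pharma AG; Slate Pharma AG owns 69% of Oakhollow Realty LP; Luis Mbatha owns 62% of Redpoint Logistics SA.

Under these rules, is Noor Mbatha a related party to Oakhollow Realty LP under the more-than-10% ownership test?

By spousal attribution (R1), Noor Mbatha is treated as also owning Luis Mbatha's interest in Redpoint Logistics SA, giving 14% + 62% = 76%.
Chain via Redpoint Logistics SA → Slate Pharma AG (R2): 76% × 17% × 69% = 8.9148% of Oakhollow Realty LP.
8.9148% does not exceed the 10% threshold, so Noor is not a related party to Oakhollow Realty LP.

No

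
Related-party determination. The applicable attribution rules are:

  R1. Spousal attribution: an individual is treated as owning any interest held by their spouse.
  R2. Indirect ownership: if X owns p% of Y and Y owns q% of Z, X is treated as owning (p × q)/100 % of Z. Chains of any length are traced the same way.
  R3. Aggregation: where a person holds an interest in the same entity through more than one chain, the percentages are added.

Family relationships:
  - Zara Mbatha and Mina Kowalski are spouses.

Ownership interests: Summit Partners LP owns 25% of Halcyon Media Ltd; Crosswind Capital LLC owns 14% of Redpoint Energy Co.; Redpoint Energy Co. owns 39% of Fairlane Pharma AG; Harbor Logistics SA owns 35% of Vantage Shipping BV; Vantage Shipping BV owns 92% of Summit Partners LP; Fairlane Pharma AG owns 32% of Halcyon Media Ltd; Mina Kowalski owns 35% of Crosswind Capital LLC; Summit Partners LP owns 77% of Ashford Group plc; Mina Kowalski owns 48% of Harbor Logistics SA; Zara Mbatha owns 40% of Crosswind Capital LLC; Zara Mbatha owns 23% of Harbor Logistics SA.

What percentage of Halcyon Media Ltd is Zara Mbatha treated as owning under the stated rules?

7.0259%

By spousal attribution (R1), Zara Mbatha is treated as also owning Mina Kowalski's interest in Harbor Logistics SA, giving 23% + 48% = 71%.
By spousal attribution (R1), Zara Mbatha is treated as also owning Mina Kowalski's interest in Crosswind Capital LLC, giving 40% + 35% = 75%.
Chain via Harbor Logistics SA → Vantage Shipping BV → Summit Partners LP (R2): 71% × 35% × 92% × 25% = 5.7155% of Halcyon Media Ltd.
Chain via Crosswind Capital LLC → Redpoint Energy Co. → Fairlane Pharma AG (R2): 75% × 14% × 39% × 32% = 1.3104% of Halcyon Media Ltd.
Aggregating (R3): 5.7155% + 1.3104% = 7.0259%.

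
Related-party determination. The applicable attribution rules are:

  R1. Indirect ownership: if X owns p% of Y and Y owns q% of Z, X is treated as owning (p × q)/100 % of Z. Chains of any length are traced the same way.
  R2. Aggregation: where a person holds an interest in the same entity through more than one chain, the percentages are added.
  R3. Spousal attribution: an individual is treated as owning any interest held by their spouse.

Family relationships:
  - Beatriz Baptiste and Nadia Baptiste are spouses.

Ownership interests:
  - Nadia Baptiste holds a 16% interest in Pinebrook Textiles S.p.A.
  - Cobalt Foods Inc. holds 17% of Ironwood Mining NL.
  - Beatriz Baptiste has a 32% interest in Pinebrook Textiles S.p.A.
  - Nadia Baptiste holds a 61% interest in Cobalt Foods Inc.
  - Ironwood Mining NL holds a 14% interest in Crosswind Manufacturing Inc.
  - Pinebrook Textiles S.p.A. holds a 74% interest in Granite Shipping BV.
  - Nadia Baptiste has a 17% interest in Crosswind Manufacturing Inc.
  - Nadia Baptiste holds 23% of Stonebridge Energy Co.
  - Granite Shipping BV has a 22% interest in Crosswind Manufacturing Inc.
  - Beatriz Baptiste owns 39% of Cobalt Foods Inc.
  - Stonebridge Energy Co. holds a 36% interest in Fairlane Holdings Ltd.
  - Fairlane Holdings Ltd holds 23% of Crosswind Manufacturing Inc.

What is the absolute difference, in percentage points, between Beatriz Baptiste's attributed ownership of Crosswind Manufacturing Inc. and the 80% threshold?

By spousal attribution (R3), Beatriz Baptiste is treated as also owning Nadia Baptiste's interest in Pinebrook Textiles S.p.A, giving 32% + 16% = 48%.
By spousal attribution (R3), Beatriz Baptiste is treated as also owning Nadia Baptiste's interest in Cobalt Foods Inc, giving 39% + 61% = 100%.
By spousal attribution (R3), Beatriz Baptiste is treated as owning Nadia Baptiste's 23% interest in Stonebridge Energy Co.
By spousal attribution (R3), Beatriz Baptiste is treated as owning Nadia Baptiste's 17% interest in Crosswind Manufacturing Inc.
Chain via Pinebrook Textiles S.p.A. → Granite Shipping BV (R1): 48% × 74% × 22% = 7.8144% of Crosswind Manufacturing Inc.
Chain via Cobalt Foods Inc. → Ironwood Mining NL (R1): 100% × 17% × 14% = 2.38% of Crosswind Manufacturing Inc.
Chain via Stonebridge Energy Co. → Fairlane Holdings Ltd (R1): 23% × 36% × 23% = 1.9044% of Crosswind Manufacturing Inc.
Direct interest in Crosswind Manufacturing Inc: 17%.
Aggregating (R2): 7.8144% + 2.38% + 1.9044% + 17% = 29.0988%.
29.0988% falls short of the 80% threshold by 50.9012 percentage points.

50.9012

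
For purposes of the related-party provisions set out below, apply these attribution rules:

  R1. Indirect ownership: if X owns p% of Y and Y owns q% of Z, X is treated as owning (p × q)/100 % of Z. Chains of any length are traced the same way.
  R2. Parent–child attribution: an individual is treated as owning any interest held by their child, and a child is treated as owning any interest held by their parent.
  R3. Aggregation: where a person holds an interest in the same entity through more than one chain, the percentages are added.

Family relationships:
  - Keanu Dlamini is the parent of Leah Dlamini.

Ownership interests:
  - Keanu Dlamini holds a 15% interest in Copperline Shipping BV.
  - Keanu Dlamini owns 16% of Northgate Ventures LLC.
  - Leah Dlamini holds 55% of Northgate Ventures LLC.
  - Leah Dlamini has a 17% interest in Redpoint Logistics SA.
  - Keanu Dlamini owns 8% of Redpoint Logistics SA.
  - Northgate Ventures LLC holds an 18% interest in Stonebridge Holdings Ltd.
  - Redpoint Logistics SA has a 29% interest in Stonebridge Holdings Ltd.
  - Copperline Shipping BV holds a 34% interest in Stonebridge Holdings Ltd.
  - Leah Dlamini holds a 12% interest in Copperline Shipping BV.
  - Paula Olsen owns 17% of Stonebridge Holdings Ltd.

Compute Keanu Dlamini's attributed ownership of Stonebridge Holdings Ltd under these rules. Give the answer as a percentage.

29.21%

By parent–child attribution (R2), Keanu Dlamini is treated as also owning Leah Dlamini's interest in Northgate Ventures LLC, giving 16% + 55% = 71%.
By parent–child attribution (R2), Keanu Dlamini is treated as also owning Leah Dlamini's interest in Copperline Shipping BV, giving 15% + 12% = 27%.
By parent–child attribution (R2), Keanu Dlamini is treated as also owning Leah Dlamini's interest in Redpoint Logistics SA, giving 8% + 17% = 25%.
Chain via Northgate Ventures LLC (R1): 71% × 18% = 12.78% of Stonebridge Holdings Ltd.
Chain via Copperline Shipping BV (R1): 27% × 34% = 9.18% of Stonebridge Holdings Ltd.
Chain via Redpoint Logistics SA (R1): 25% × 29% = 7.25% of Stonebridge Holdings Ltd.
Aggregating (R3): 12.78% + 9.18% + 7.25% = 29.21%.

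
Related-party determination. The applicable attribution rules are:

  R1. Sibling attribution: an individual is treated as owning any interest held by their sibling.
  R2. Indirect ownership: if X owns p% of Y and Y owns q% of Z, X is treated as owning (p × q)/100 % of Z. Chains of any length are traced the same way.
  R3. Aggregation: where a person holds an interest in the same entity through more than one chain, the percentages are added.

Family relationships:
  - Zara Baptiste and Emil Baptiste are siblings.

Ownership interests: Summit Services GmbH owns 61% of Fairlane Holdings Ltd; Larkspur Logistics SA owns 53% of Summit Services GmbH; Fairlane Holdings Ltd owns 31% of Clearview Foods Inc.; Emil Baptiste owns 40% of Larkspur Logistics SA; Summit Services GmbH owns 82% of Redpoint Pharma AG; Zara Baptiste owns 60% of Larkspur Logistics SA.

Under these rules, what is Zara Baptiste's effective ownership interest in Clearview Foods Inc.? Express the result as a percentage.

10.0223%

By sibling attribution (R1), Zara Baptiste is treated as also owning Emil Baptiste's interest in Larkspur Logistics SA, giving 60% + 40% = 100%.
Chain via Larkspur Logistics SA → Summit Services GmbH → Fairlane Holdings Ltd (R2): 100% × 53% × 61% × 31% = 10.0223% of Clearview Foods Inc.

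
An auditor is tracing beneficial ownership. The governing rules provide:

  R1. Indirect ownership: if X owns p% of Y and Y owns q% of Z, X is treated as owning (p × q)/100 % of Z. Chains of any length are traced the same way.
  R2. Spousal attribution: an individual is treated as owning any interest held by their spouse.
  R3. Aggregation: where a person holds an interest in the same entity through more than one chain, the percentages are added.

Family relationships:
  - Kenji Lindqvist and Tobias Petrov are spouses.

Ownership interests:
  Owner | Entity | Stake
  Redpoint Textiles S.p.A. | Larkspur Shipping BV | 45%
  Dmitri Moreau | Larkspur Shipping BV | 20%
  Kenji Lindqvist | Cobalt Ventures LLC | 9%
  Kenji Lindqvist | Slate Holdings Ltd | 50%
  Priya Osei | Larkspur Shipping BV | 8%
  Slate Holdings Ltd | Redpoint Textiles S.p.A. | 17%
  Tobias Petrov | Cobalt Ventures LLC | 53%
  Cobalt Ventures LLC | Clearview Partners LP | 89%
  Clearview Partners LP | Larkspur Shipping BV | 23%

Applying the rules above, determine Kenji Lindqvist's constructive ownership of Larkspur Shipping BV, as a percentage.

By spousal attribution (R2), Kenji Lindqvist is treated as also owning Tobias Petrov's interest in Cobalt Ventures LLC, giving 9% + 53% = 62%.
Chain via Cobalt Ventures LLC → Clearview Partners LP (R1): 62% × 89% × 23% = 12.6914% of Larkspur Shipping BV.
Chain via Slate Holdings Ltd → Redpoint Textiles S.p.A. (R1): 50% × 17% × 45% = 3.825% of Larkspur Shipping BV.
Aggregating (R3): 12.6914% + 3.825% = 16.5164%.

16.5164%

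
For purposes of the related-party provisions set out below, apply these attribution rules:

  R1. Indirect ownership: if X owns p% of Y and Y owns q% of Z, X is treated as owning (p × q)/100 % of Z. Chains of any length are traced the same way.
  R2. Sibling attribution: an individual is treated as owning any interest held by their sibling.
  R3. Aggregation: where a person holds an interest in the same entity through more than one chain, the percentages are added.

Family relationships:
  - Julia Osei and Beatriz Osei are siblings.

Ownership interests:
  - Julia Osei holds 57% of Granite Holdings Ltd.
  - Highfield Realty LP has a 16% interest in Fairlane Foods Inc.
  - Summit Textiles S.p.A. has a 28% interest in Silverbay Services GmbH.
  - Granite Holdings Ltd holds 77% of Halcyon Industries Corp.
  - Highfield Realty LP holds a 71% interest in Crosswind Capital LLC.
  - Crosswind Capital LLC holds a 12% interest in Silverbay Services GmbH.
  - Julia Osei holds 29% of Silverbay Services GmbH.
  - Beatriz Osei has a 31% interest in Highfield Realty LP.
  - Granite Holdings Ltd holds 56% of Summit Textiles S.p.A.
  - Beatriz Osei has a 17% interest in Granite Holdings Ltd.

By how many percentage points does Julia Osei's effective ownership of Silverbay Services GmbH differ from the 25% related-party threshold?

By sibling attribution (R2), Julia Osei is treated as also owning Beatriz Osei's interest in Granite Holdings Ltd, giving 57% + 17% = 74%.
By sibling attribution (R2), Julia Osei is treated as owning Beatriz Osei's 31% interest in Highfield Realty LP.
Chain via Granite Holdings Ltd → Summit Textiles S.p.A. (R1): 74% × 56% × 28% = 11.6032% of Silverbay Services GmbH.
Direct interest in Silverbay Services GmbH: 29%.
Chain via Highfield Realty LP → Crosswind Capital LLC (R1): 31% × 71% × 12% = 2.6412% of Silverbay Services GmbH.
Aggregating (R3): 11.6032% + 29% + 2.6412% = 43.2444%.
43.2444% exceeds the 25% threshold by 18.2444 percentage points.

18.2444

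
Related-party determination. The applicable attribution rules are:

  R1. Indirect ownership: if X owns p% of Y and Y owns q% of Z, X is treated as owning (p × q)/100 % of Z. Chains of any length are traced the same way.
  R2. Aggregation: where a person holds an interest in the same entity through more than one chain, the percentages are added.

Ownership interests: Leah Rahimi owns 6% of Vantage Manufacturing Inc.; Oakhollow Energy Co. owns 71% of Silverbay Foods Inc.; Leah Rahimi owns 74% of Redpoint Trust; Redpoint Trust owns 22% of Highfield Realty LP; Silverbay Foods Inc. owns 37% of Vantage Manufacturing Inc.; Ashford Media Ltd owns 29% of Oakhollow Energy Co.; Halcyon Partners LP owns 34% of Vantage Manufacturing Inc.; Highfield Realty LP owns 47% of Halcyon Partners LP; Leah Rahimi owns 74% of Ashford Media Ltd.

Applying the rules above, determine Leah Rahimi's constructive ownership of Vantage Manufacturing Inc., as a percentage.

14.239086%

Chain via Redpoint Trust → Highfield Realty LP → Halcyon Partners LP (R1): 74% × 22% × 47% × 34% = 2.601544% of Vantage Manufacturing Inc.
Chain via Ashford Media Ltd → Oakhollow Energy Co. → Silverbay Foods Inc. (R1): 74% × 29% × 71% × 37% = 5.637542% of Vantage Manufacturing Inc.
Direct interest in Vantage Manufacturing Inc: 6%.
Aggregating (R2): 2.601544% + 5.637542% + 6% = 14.239086%.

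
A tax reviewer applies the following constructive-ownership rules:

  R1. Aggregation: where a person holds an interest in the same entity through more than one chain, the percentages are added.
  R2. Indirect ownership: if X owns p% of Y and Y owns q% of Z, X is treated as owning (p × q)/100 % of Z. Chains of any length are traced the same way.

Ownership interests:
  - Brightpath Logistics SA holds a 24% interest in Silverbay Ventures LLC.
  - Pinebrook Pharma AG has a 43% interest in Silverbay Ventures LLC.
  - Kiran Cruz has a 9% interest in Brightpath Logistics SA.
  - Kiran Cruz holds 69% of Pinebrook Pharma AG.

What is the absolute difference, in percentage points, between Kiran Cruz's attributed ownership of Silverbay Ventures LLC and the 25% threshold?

6.83

Chain via Pinebrook Pharma AG (R2): 69% × 43% = 29.67% of Silverbay Ventures LLC.
Chain via Brightpath Logistics SA (R2): 9% × 24% = 2.16% of Silverbay Ventures LLC.
Aggregating (R1): 29.67% + 2.16% = 31.83%.
31.83% exceeds the 25% threshold by 6.83 percentage points.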